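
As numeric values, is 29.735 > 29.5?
True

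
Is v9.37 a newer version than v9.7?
Yes. Version numbers are compared segment by segment as integers, not as decimals: minor version 37 > 7, so v9.37 > v9.7 (even though the decimal 9.37 < 9.7).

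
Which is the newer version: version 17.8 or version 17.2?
version 17.8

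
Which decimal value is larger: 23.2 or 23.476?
23.476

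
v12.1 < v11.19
False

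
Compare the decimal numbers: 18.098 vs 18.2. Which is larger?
18.2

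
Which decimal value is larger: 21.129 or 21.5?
21.5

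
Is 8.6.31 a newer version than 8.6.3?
Yes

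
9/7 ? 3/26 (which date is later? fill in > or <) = >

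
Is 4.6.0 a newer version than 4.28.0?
No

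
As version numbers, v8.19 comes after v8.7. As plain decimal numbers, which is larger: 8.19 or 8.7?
8.7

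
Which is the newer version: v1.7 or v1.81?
v1.81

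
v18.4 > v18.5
False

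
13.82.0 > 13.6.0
True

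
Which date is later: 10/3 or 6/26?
10/3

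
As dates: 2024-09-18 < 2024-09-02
False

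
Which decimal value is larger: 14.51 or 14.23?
14.51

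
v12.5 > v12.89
False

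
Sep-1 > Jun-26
True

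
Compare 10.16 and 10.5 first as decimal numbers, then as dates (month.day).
As decimals: 10.16 < 10.5. As dates: 10/16 is later than 10/5 (day 16 > day 5).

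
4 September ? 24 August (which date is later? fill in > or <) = >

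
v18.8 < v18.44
True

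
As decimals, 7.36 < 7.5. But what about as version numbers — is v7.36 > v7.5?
True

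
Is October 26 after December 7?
No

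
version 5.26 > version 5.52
False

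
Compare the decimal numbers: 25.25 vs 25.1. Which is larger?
25.25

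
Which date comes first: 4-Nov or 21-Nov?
4-Nov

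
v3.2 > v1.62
True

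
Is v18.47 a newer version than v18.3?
Yes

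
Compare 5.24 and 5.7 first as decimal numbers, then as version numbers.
As decimals: 5.24 < 5.7. As versions: v5.24 > v5.7 (minor version 24 > 7).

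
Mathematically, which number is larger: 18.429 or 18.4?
18.429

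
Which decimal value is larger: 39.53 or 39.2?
39.53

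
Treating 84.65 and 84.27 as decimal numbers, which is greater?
84.65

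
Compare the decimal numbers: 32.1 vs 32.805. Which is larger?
32.805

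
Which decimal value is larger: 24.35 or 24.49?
24.49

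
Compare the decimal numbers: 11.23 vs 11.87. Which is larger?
11.87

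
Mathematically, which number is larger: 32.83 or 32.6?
32.83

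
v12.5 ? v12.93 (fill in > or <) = <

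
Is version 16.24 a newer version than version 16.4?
Yes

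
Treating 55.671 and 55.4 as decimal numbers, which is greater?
55.671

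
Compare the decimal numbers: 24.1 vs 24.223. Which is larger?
24.223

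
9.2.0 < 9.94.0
True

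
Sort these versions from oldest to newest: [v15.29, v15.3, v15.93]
[v15.3, v15.29, v15.93]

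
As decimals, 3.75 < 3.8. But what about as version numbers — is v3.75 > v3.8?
True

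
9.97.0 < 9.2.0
False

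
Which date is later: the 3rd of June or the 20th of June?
the 20th of June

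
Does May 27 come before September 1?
Yes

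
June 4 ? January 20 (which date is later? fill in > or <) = >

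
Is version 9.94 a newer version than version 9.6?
Yes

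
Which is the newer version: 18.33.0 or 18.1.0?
18.33.0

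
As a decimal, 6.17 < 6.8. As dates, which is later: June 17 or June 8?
June 17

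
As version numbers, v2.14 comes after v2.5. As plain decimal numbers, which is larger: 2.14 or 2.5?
2.5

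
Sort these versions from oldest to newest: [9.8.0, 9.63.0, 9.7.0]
[9.7.0, 9.8.0, 9.63.0]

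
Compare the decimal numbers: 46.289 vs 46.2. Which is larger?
46.289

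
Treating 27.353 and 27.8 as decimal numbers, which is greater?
27.8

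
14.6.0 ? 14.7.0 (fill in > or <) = <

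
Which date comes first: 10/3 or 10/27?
10/3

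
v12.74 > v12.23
True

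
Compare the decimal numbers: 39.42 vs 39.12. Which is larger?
39.42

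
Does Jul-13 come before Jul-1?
No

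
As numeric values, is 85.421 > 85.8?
False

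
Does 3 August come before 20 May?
No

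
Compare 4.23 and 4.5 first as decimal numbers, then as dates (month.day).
As decimals: 4.23 < 4.5. As dates: 4/23 is later than 4/5 (day 23 > day 5).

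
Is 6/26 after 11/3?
No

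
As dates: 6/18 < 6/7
False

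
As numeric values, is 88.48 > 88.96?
False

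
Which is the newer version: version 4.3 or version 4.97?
version 4.97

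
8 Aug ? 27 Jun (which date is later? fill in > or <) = >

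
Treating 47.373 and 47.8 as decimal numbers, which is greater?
47.8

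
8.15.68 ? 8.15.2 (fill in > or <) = >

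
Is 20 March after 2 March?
Yes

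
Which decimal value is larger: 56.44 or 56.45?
56.45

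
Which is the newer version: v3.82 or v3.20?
v3.82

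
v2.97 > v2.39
True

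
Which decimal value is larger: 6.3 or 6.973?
6.973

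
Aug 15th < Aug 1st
False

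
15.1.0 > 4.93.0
True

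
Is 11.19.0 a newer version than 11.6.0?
Yes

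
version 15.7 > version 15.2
True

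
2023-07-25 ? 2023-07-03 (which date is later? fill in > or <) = >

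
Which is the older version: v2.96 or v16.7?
v2.96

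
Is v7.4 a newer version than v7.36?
No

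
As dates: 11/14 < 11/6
False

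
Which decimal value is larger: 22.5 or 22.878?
22.878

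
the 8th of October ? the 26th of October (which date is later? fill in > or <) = <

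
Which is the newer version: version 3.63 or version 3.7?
version 3.63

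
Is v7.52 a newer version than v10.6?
No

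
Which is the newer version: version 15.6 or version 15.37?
version 15.37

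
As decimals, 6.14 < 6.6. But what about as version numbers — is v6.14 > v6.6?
True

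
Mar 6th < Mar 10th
True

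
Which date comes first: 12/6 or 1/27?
1/27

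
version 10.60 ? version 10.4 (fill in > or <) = >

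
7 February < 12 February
True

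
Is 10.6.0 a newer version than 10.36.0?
No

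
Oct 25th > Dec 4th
False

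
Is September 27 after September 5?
Yes. Day 27 comes after day 5 in September — this is a date comparison, not a decimal one (the decimal 9.27 would be smaller than 9.5).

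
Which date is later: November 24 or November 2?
November 24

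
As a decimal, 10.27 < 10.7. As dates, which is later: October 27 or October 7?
October 27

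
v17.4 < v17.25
True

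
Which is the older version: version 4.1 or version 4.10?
version 4.1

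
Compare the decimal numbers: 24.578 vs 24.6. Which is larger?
24.6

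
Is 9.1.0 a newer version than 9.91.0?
No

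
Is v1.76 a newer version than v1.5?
Yes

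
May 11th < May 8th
False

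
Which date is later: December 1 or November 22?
December 1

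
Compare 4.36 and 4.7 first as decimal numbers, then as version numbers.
As decimals: 4.36 < 4.7. As versions: v4.36 > v4.7 (minor version 36 > 7).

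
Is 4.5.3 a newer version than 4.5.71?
No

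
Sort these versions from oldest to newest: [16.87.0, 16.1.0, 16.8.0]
[16.1.0, 16.8.0, 16.87.0]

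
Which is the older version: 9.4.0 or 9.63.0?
9.4.0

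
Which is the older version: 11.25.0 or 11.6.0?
11.6.0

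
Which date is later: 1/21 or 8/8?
8/8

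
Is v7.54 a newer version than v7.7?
Yes. Version numbers are compared segment by segment as integers, not as decimals: minor version 54 > 7, so v7.54 > v7.7 (even though the decimal 7.54 < 7.7).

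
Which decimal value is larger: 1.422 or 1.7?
1.7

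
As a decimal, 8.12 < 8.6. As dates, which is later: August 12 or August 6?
August 12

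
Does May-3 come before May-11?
Yes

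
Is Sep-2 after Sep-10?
No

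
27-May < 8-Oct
True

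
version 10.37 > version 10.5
True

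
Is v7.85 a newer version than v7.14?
Yes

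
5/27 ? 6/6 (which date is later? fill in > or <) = <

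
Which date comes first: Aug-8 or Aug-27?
Aug-8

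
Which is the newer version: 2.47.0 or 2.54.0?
2.54.0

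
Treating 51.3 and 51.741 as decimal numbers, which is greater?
51.741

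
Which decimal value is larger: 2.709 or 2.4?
2.709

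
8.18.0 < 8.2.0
False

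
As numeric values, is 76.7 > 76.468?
True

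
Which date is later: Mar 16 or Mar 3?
Mar 16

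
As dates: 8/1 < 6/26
False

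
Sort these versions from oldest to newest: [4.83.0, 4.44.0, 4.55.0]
[4.44.0, 4.55.0, 4.83.0]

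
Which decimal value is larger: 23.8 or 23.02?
23.8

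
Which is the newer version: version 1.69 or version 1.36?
version 1.69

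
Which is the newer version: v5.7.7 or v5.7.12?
v5.7.12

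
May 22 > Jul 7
False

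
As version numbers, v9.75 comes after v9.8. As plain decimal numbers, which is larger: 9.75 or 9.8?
9.8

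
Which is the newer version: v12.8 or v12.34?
v12.34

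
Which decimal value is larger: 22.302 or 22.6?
22.6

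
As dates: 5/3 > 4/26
True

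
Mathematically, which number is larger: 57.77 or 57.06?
57.77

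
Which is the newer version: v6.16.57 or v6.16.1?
v6.16.57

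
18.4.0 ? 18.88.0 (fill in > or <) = <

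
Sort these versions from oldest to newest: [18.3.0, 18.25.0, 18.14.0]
[18.3.0, 18.14.0, 18.25.0]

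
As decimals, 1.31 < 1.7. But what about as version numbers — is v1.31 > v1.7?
True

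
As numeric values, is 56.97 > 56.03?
True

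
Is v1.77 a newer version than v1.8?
Yes. Version numbers are compared segment by segment as integers, not as decimals: minor version 77 > 8, so v1.77 > v1.8 (even though the decimal 1.77 < 1.8).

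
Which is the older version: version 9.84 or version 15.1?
version 9.84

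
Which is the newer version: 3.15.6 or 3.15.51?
3.15.51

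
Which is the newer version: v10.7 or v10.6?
v10.7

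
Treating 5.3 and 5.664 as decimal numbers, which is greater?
5.664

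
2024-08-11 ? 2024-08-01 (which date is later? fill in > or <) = >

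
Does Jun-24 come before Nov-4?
Yes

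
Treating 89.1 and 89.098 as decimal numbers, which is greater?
89.1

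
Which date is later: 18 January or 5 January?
18 January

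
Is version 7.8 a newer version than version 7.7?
Yes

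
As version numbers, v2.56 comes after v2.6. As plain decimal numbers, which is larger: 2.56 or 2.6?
2.6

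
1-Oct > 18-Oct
False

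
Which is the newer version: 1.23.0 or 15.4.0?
15.4.0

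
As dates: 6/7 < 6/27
True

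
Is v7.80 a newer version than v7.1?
Yes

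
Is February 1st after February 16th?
No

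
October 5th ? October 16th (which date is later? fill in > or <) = <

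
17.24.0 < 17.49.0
True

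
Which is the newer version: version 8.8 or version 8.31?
version 8.31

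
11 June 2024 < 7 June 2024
False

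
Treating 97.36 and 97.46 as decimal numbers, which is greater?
97.46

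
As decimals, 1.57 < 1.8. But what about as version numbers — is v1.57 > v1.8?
True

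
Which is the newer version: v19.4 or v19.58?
v19.58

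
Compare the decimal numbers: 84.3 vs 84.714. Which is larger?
84.714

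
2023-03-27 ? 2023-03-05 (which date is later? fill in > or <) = >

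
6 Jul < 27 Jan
False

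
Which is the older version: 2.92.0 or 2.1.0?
2.1.0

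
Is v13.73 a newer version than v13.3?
Yes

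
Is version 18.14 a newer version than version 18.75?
No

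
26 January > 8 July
False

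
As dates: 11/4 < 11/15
True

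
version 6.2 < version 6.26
True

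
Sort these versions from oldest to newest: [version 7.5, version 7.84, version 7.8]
[version 7.5, version 7.8, version 7.84]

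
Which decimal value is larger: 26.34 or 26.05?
26.34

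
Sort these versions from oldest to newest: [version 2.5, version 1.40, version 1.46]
[version 1.40, version 1.46, version 2.5]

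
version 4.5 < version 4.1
False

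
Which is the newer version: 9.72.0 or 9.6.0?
9.72.0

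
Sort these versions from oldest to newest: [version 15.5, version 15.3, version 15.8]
[version 15.3, version 15.5, version 15.8]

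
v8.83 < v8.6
False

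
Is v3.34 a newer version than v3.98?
No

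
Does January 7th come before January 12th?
Yes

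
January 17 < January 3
False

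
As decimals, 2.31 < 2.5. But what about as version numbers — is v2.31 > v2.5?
True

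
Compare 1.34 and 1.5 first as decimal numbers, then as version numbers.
As decimals: 1.34 < 1.5. As versions: v1.34 > v1.5 (minor version 34 > 5).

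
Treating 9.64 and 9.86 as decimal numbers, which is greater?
9.86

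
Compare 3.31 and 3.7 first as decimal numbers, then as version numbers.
As decimals: 3.31 < 3.7. As versions: v3.31 > v3.7 (minor version 31 > 7).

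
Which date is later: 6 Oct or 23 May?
6 Oct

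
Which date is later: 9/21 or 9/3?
9/21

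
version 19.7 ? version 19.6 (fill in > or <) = >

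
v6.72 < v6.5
False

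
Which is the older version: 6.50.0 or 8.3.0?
6.50.0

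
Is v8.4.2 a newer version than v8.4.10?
No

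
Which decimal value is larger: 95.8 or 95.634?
95.8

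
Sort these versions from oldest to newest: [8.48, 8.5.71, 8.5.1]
[8.5.1, 8.5.71, 8.48]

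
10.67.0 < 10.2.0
False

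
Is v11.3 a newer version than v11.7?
No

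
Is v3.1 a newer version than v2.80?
Yes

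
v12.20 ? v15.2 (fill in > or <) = <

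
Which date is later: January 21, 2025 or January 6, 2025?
January 21, 2025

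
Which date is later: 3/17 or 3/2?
3/17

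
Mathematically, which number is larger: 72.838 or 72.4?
72.838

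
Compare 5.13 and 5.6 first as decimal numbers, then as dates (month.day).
As decimals: 5.13 < 5.6. As dates: 5/13 is later than 5/6 (day 13 > day 6).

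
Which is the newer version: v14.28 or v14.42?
v14.42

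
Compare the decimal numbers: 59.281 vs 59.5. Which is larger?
59.5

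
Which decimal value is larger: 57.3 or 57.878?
57.878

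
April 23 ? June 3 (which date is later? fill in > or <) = <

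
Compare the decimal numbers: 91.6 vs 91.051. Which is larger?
91.6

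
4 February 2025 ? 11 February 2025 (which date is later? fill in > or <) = <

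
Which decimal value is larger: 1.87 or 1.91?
1.91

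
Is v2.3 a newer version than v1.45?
Yes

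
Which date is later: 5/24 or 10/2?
10/2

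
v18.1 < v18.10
True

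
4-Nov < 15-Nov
True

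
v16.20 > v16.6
True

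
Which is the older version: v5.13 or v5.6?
v5.6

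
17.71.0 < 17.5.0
False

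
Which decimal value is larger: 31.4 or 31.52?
31.52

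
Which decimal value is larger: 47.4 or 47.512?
47.512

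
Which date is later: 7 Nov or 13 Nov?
13 Nov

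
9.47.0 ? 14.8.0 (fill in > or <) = <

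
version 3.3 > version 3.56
False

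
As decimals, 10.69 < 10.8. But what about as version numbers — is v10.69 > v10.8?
True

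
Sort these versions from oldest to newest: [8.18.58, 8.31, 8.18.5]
[8.18.5, 8.18.58, 8.31]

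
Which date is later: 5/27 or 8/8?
8/8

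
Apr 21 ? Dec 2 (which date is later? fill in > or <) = <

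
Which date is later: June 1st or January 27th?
June 1st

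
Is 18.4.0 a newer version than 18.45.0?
No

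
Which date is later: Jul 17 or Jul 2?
Jul 17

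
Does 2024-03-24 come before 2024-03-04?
No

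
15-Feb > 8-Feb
True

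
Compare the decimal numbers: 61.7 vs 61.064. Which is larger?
61.7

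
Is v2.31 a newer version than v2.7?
Yes. Version numbers are compared segment by segment as integers, not as decimals: minor version 31 > 7, so v2.31 > v2.7 (even though the decimal 2.31 < 2.7).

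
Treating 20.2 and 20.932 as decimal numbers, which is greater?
20.932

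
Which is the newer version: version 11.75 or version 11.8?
version 11.75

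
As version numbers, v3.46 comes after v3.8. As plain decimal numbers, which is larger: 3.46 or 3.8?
3.8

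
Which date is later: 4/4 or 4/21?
4/21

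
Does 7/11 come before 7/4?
No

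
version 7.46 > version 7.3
True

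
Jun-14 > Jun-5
True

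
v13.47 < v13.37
False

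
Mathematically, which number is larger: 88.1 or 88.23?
88.23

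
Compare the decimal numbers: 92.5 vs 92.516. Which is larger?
92.516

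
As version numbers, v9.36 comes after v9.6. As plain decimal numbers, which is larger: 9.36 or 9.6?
9.6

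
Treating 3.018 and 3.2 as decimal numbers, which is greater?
3.2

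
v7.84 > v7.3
True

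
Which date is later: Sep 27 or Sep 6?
Sep 27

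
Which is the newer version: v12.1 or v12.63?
v12.63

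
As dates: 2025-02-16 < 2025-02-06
False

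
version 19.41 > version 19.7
True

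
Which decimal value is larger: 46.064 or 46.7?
46.7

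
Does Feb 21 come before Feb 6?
No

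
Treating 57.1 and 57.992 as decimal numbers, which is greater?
57.992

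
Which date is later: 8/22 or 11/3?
11/3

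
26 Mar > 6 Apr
False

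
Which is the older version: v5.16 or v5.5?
v5.5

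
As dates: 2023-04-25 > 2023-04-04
True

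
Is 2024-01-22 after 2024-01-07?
Yes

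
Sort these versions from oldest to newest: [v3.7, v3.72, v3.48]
[v3.7, v3.48, v3.72]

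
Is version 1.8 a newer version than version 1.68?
No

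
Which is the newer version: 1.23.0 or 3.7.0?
3.7.0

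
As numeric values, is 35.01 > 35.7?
False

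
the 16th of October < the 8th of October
False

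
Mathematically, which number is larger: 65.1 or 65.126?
65.126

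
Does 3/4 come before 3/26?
Yes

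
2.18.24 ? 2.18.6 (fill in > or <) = >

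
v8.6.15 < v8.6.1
False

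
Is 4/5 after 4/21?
No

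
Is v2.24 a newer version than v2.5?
Yes. Version numbers are compared segment by segment as integers, not as decimals: minor version 24 > 5, so v2.24 > v2.5 (even though the decimal 2.24 < 2.5).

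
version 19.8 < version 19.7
False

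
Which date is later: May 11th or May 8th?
May 11th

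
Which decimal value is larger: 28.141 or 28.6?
28.6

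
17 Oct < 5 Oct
False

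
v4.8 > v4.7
True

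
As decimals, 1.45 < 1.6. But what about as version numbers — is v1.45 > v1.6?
True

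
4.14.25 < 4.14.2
False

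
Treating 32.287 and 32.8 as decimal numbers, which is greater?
32.8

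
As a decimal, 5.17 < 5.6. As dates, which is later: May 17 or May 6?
May 17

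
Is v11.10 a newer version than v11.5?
Yes. Version numbers are compared segment by segment as integers, not as decimals: minor version 10 > 5, so v11.10 > v11.5 (even though the decimal 11.10 < 11.5).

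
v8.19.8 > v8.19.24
False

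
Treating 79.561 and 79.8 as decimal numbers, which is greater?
79.8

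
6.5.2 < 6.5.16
True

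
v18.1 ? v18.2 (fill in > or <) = <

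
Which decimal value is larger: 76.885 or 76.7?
76.885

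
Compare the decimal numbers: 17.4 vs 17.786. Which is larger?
17.786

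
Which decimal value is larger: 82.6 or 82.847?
82.847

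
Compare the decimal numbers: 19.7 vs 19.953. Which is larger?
19.953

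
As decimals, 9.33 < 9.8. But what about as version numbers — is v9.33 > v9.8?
True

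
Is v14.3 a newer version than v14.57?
No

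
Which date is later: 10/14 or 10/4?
10/14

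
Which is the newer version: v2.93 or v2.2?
v2.93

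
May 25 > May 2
True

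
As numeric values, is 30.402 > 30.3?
True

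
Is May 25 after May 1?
Yes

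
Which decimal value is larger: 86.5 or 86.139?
86.5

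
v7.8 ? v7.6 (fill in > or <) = >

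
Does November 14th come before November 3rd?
No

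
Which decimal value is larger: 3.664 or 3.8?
3.8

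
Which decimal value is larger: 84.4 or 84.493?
84.493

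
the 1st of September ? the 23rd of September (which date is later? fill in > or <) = <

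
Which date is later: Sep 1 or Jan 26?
Sep 1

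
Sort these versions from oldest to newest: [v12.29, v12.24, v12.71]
[v12.24, v12.29, v12.71]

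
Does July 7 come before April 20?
No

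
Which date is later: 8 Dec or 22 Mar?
8 Dec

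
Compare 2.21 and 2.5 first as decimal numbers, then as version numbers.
As decimals: 2.21 < 2.5. As versions: v2.21 > v2.5 (minor version 21 > 5).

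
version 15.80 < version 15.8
False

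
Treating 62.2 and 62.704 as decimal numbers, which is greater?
62.704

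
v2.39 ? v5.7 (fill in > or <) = <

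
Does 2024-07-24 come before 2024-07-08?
No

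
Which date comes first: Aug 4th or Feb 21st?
Feb 21st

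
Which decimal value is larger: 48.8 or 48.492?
48.8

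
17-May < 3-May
False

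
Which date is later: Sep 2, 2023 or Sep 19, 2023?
Sep 19, 2023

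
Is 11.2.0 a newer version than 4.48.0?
Yes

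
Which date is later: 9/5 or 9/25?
9/25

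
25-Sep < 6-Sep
False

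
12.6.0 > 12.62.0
False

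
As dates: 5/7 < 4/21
False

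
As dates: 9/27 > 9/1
True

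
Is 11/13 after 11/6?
Yes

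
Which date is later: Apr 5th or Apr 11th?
Apr 11th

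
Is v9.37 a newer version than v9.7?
Yes. Version numbers are compared segment by segment as integers, not as decimals: minor version 37 > 7, so v9.37 > v9.7 (even though the decimal 9.37 < 9.7).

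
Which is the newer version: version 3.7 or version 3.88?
version 3.88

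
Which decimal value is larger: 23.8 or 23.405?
23.8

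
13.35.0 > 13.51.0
False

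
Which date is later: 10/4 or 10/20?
10/20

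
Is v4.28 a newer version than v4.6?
Yes. Version numbers are compared segment by segment as integers, not as decimals: minor version 28 > 6, so v4.28 > v4.6 (even though the decimal 4.28 < 4.6).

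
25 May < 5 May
False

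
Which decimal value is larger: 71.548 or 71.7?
71.7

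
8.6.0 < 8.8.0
True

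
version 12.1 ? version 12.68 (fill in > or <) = <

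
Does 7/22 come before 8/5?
Yes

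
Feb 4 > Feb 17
False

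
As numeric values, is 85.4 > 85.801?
False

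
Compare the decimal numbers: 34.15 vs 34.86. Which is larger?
34.86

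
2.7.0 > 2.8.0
False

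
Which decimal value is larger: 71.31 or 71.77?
71.77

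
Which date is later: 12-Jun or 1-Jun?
12-Jun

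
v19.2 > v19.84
False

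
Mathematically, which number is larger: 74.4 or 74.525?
74.525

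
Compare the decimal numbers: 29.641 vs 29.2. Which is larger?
29.641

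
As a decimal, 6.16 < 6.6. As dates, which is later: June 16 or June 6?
June 16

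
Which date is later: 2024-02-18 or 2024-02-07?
2024-02-18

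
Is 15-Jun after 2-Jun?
Yes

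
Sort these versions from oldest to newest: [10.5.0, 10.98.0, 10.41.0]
[10.5.0, 10.41.0, 10.98.0]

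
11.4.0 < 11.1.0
False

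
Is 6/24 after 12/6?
No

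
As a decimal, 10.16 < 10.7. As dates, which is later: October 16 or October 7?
October 16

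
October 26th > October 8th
True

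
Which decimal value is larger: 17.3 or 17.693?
17.693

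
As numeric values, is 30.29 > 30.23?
True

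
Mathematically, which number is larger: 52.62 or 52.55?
52.62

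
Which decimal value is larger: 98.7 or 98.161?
98.7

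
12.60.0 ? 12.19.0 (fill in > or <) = >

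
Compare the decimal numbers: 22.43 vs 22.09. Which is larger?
22.43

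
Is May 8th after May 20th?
No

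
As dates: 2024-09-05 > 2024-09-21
False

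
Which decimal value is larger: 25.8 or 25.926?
25.926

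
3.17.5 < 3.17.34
True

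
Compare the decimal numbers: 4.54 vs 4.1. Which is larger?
4.54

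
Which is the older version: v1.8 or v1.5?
v1.5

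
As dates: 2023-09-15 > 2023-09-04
True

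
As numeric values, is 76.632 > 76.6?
True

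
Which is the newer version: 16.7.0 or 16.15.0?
16.15.0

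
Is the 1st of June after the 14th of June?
No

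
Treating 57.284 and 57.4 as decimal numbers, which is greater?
57.4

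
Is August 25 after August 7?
Yes. Day 25 comes after day 7 in August — this is a date comparison, not a decimal one (the decimal 8.25 would be smaller than 8.7).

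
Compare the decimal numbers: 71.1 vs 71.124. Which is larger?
71.124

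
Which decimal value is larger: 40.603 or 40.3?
40.603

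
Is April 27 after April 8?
Yes. Day 27 comes after day 8 in April — this is a date comparison, not a decimal one (the decimal 4.27 would be smaller than 4.8).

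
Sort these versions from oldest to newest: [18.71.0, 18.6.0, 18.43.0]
[18.6.0, 18.43.0, 18.71.0]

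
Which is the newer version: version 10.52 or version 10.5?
version 10.52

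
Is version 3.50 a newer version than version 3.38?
Yes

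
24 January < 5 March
True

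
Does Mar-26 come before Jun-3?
Yes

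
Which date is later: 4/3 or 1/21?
4/3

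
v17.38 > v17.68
False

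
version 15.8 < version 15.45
True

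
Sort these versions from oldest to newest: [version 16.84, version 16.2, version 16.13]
[version 16.2, version 16.13, version 16.84]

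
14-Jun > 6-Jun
True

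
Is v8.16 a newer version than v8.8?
Yes. Version numbers are compared segment by segment as integers, not as decimals: minor version 16 > 8, so v8.16 > v8.8 (even though the decimal 8.16 < 8.8).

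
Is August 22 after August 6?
Yes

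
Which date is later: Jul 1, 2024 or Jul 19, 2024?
Jul 19, 2024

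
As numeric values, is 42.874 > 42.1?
True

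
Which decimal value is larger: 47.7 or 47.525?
47.7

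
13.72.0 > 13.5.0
True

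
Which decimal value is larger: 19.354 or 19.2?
19.354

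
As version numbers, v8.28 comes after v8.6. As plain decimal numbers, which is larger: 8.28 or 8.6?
8.6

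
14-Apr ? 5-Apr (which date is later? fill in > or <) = >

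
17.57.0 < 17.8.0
False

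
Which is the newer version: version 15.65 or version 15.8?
version 15.65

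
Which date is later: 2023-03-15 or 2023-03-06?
2023-03-15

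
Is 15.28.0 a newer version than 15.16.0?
Yes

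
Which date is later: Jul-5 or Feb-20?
Jul-5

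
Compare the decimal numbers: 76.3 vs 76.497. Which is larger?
76.497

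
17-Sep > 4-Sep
True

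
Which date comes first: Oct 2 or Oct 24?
Oct 2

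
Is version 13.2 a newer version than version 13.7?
No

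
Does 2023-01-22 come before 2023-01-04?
No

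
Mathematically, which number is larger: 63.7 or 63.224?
63.7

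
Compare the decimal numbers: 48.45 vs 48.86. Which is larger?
48.86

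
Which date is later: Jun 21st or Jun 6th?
Jun 21st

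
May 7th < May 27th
True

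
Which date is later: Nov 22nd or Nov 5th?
Nov 22nd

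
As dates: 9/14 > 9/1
True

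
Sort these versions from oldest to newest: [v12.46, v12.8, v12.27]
[v12.8, v12.27, v12.46]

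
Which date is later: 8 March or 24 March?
24 March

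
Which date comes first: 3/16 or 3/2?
3/2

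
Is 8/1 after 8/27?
No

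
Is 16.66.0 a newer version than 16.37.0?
Yes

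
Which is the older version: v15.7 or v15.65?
v15.7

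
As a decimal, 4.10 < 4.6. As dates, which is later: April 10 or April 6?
April 10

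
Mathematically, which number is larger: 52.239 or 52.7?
52.7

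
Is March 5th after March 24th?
No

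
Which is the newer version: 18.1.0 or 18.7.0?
18.7.0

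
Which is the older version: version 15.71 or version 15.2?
version 15.2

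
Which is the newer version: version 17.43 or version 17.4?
version 17.43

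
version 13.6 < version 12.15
False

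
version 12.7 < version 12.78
True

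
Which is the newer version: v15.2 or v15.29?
v15.29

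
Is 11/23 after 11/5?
Yes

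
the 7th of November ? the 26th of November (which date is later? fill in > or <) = <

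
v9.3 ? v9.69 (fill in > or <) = <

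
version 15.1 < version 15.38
True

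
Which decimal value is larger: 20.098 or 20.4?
20.4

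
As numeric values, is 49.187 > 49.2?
False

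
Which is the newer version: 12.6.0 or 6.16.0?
12.6.0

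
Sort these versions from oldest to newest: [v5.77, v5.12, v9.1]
[v5.12, v5.77, v9.1]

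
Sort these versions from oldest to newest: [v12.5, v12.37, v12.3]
[v12.3, v12.5, v12.37]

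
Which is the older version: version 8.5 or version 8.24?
version 8.5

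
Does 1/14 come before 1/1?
No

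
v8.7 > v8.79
False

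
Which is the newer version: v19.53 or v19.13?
v19.53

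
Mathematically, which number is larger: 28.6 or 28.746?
28.746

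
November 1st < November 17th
True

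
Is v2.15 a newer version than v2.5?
Yes. Version numbers are compared segment by segment as integers, not as decimals: minor version 15 > 5, so v2.15 > v2.5 (even though the decimal 2.15 < 2.5).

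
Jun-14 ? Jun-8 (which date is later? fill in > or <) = >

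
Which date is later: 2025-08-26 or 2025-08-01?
2025-08-26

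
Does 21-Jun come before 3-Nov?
Yes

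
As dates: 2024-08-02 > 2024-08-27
False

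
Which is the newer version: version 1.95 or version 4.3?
version 4.3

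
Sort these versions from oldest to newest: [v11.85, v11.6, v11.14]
[v11.6, v11.14, v11.85]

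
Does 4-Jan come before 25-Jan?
Yes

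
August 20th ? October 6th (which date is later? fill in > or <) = <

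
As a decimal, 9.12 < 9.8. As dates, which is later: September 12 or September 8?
September 12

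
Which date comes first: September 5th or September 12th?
September 5th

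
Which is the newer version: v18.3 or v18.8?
v18.8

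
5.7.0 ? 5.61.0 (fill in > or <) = <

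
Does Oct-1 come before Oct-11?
Yes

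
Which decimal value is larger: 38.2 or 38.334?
38.334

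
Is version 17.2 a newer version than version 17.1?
Yes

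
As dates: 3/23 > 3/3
True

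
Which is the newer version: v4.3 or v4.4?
v4.4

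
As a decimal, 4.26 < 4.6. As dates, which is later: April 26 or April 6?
April 26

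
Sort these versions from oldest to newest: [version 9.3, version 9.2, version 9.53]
[version 9.2, version 9.3, version 9.53]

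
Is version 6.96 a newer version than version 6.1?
Yes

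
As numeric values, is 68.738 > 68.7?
True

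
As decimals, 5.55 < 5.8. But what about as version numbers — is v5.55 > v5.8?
True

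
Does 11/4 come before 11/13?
Yes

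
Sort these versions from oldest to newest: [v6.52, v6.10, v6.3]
[v6.3, v6.10, v6.52]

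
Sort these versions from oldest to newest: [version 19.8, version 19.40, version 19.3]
[version 19.3, version 19.8, version 19.40]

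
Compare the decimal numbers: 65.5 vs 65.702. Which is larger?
65.702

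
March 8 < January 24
False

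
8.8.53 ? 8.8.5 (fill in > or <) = >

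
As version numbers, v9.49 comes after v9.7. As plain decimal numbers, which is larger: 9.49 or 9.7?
9.7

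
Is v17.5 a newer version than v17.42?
No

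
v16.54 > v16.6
True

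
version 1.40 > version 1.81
False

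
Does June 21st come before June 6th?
No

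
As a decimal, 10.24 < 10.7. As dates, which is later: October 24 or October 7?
October 24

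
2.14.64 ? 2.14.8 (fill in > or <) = >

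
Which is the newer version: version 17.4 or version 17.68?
version 17.68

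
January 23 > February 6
False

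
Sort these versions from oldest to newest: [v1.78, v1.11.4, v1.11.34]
[v1.11.4, v1.11.34, v1.78]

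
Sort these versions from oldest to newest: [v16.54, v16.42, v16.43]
[v16.42, v16.43, v16.54]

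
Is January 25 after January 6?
Yes. Day 25 comes after day 6 in January — this is a date comparison, not a decimal one (the decimal 1.25 would be smaller than 1.6).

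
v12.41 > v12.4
True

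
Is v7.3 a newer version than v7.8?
No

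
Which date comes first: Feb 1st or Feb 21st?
Feb 1st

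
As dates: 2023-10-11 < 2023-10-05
False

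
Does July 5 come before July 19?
Yes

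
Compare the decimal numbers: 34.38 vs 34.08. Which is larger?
34.38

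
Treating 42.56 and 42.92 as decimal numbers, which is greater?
42.92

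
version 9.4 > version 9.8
False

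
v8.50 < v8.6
False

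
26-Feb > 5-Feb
True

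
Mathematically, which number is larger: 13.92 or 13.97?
13.97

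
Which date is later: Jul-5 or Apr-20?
Jul-5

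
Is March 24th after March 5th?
Yes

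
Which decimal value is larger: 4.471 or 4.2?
4.471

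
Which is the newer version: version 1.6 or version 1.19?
version 1.19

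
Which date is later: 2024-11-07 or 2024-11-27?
2024-11-27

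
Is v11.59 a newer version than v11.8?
Yes. Version numbers are compared segment by segment as integers, not as decimals: minor version 59 > 8, so v11.59 > v11.8 (even though the decimal 11.59 < 11.8).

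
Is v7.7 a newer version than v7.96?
No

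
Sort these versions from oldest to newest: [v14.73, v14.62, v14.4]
[v14.4, v14.62, v14.73]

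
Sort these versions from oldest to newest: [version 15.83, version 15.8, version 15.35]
[version 15.8, version 15.35, version 15.83]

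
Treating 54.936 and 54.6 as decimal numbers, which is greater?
54.936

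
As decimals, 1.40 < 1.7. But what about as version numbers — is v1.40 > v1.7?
True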